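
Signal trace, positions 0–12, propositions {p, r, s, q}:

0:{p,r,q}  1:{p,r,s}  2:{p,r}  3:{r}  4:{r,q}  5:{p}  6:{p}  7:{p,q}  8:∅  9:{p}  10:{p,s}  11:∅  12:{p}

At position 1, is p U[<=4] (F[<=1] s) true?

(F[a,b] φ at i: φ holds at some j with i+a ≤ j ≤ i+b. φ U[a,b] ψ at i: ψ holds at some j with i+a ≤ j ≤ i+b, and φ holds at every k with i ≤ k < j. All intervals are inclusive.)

Yes

Need some j in [1,5] with F[<=1] s, and p at every k in [1,j-1].
  j=1: F[<=1] s holds; no prefix to check → satisfied.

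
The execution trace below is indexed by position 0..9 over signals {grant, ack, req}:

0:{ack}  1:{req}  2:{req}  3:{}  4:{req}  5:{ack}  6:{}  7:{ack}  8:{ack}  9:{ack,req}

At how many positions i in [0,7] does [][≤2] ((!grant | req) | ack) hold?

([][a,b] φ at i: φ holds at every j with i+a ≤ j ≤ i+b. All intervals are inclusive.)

Evaluate at each i in [0,7]:
  i=0: ✓ (all of [0,2])
  i=1: ✓ (all of [1,3])
  i=2: ✓ (all of [2,4])
  i=3: ✓ (all of [3,5])
  i=4: ✓ (all of [4,6])
  i=5: ✓ (all of [5,7])
  i=6: ✓ (all of [6,8])
  i=7: ✓ (all of [7,9])
Positions where it holds: {0, 1, 2, 3, 4, 5, 6, 7} → 8.

8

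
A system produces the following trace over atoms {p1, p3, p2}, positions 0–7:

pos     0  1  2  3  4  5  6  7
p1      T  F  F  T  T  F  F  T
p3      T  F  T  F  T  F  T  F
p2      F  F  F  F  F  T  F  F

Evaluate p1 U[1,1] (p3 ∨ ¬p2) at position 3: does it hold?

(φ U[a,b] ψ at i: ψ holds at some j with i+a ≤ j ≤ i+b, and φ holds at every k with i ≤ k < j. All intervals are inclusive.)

True

Need some j in [4,4] with (p3 ∨ ¬p2), and p1 at every k in [3,j-1].
  j=4: (p3 ∨ ¬p2) holds; p1 holds at every k in [3,3] → satisfied.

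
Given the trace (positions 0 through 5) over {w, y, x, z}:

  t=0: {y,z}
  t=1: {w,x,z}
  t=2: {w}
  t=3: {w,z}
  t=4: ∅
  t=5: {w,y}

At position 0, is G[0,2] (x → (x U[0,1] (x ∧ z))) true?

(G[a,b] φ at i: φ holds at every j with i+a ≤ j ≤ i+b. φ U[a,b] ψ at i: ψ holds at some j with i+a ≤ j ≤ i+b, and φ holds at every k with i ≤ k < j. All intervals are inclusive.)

Check (x → (x U[0,1] (x ∧ z))) at every j in [0,2]:
  j=0: antecedent false → ✓
  j=1: antecedent true; consequent holds → ✓
  j=2: antecedent false → ✓
All positions satisfy it → formula holds.

True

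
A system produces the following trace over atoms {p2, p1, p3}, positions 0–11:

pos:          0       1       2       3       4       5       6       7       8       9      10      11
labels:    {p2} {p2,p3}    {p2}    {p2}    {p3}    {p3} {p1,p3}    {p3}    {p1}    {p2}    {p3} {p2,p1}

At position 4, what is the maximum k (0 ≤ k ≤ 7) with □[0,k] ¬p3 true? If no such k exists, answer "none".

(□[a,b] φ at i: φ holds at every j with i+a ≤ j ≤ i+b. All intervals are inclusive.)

¬p3 must hold from j=4 onward; find where it first fails.
  j=4: fails → no k works.

none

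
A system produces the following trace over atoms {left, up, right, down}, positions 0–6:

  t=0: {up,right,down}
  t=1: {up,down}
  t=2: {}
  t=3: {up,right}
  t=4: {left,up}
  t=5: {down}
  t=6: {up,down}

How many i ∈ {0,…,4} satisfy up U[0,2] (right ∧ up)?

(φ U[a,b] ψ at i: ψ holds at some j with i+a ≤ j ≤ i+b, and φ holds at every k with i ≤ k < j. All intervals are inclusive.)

Evaluate at each i in [0,4]:
  i=0: ✓ (rhs at j=0)
  i=1: ✗ (lhs fails at k=2 before rhs at j=3)
  i=2: ✗ (lhs fails at k=2 before rhs at j=3)
  i=3: ✓ (rhs at j=3)
  i=4: ✗ (no rhs in [4,6])
Positions where it holds: {0, 3} → 2.

2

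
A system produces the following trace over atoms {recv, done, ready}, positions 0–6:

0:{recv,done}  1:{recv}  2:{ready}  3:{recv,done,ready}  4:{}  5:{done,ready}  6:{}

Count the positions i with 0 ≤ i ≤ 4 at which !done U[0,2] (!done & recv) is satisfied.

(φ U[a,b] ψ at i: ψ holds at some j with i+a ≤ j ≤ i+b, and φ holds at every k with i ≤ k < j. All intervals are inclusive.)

Evaluate at each i in [0,4]:
  i=0: ✗ (lhs fails at k=0 before rhs at j=1)
  i=1: ✓ (rhs at j=1)
  i=2: ✗ (no rhs in [2,4])
  i=3: ✗ (no rhs in [3,5])
  i=4: ✗ (no rhs in [4,6])
Positions where it holds: {1} → 1.

1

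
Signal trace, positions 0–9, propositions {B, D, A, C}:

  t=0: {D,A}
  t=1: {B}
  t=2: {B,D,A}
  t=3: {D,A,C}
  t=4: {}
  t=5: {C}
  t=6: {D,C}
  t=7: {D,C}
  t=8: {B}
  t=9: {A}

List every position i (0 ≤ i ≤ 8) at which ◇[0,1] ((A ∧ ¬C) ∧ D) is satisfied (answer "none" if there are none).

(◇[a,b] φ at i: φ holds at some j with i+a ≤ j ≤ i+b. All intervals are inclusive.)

0, 1, 2

Evaluate at each i in [0,8]:
  i=0: ✓ (witness j=0)
  i=1: ✓ (witness j=2)
  i=2: ✓ (witness j=2)
  i=3: ✗ (none in [3,4])
  i=4: ✗ (none in [4,5])
  i=5: ✗ (none in [5,6])
  i=6: ✗ (none in [6,7])
  i=7: ✗ (none in [7,8])
  i=8: ✗ (none in [8,9])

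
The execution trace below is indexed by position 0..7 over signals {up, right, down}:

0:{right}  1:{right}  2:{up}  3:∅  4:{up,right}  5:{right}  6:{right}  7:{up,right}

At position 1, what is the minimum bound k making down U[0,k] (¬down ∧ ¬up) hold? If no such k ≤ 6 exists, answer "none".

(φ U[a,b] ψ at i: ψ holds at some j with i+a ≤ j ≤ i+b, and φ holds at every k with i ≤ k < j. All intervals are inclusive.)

Need earliest j ≥ 1 with (¬down ∧ ¬up), and down at every k in [1,j-1].
  j=1: rhs holds (empty prefix). k = 0.

0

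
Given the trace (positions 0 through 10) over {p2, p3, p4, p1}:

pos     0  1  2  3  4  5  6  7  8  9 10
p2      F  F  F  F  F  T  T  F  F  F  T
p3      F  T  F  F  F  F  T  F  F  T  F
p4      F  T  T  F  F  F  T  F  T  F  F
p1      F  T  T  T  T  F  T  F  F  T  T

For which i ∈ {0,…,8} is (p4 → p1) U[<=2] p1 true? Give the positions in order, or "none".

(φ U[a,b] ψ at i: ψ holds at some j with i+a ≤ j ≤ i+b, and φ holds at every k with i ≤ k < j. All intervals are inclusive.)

0, 1, 2, 3, 4, 5, 6

Evaluate at each i in [0,8]:
  i=0: ✓ (rhs at j=1; lhs holds on [0,0])
  i=1: ✓ (rhs at j=1)
  i=2: ✓ (rhs at j=2)
  i=3: ✓ (rhs at j=3)
  i=4: ✓ (rhs at j=4)
  i=5: ✓ (rhs at j=6; lhs holds on [5,5])
  i=6: ✓ (rhs at j=6)
  i=7: ✗ (lhs fails at k=8 before rhs at j=9)
  i=8: ✗ (lhs fails at k=8 before rhs at j=9)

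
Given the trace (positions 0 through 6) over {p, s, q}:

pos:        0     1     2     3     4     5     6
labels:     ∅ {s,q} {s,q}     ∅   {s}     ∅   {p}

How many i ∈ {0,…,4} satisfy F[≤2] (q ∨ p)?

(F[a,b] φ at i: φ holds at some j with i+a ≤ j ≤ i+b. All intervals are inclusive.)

Evaluate at each i in [0,4]:
  i=0: ✓ (witness j=1)
  i=1: ✓ (witness j=1)
  i=2: ✓ (witness j=2)
  i=3: ✗ (none in [3,5])
  i=4: ✓ (witness j=6)
Positions where it holds: {0, 1, 2, 4} → 4.

4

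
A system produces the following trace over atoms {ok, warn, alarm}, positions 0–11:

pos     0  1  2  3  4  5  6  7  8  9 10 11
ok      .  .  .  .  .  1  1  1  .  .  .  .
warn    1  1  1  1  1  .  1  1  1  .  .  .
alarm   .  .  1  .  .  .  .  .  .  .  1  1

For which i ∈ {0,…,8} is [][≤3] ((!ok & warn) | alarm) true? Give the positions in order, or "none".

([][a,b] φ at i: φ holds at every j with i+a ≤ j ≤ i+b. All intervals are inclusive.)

Evaluate at each i in [0,8]:
  i=0: ✓ (all of [0,3])
  i=1: ✓ (all of [1,4])
  i=2: ✗ (fails at j=5)
  i=3: ✗ (fails at j=5)
  i=4: ✗ (fails at j=5)
  i=5: ✗ (fails at j=5)
  i=6: ✗ (fails at j=6)
  i=7: ✗ (fails at j=7)
  i=8: ✗ (fails at j=9)

0, 1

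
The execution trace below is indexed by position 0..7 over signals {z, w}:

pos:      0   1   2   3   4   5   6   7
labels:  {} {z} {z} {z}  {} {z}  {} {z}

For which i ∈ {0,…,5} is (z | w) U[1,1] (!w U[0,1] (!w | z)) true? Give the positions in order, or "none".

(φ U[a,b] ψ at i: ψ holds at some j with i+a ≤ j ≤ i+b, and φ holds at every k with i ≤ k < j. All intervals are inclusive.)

Evaluate at each i in [0,5]:
  i=0: ✗ (lhs fails at k=0 before rhs at j=1)
  i=1: ✓ (rhs at j=2; lhs holds on [1,1])
  i=2: ✓ (rhs at j=3; lhs holds on [2,2])
  i=3: ✓ (rhs at j=4; lhs holds on [3,3])
  i=4: ✗ (lhs fails at k=4 before rhs at j=5)
  i=5: ✓ (rhs at j=6; lhs holds on [5,5])

1, 2, 3, 5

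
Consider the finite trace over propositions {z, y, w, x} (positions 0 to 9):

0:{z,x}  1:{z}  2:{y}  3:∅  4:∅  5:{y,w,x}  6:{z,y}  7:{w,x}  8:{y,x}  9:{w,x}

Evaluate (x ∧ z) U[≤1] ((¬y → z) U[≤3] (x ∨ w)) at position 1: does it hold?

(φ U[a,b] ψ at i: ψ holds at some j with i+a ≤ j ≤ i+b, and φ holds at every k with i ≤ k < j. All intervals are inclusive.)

Does not hold

Need some j in [1,2] with ((¬y → z) U[≤3] (x ∨ w)), and (x ∧ z) at every k in [1,j-1].
  j=1: ((¬y → z) U[≤3] (x ∨ w)) — fails.
  j=2: ((¬y → z) U[≤3] (x ∨ w)) — fails.
No j in the window works → until fails.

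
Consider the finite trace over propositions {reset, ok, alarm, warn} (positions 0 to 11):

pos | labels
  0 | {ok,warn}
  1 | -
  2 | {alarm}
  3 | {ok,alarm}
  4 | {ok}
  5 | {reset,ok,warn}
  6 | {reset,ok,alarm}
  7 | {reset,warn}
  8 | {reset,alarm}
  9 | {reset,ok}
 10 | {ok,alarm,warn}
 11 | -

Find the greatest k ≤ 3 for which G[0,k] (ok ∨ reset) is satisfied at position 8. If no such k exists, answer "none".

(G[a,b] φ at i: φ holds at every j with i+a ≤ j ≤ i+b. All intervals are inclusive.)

2

(ok ∨ reset) must hold from j=8 onward; find where it first fails.
  j=8: holds
  j=9: holds
  j=10: holds
  j=11: fails
Holds on [8,10], so largest k = 2.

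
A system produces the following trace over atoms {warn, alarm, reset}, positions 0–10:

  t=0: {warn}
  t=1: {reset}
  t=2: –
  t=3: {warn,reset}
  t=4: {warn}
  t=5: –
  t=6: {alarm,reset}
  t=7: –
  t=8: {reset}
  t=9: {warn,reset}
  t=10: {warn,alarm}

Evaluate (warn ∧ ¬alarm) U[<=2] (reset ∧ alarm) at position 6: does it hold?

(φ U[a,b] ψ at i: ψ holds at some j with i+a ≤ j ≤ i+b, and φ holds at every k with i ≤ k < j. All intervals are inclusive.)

Yes

Need some j in [6,8] with (reset ∧ alarm), and (warn ∧ ¬alarm) at every k in [6,j-1].
  j=6: (reset ∧ alarm) holds; no prefix to check → satisfied.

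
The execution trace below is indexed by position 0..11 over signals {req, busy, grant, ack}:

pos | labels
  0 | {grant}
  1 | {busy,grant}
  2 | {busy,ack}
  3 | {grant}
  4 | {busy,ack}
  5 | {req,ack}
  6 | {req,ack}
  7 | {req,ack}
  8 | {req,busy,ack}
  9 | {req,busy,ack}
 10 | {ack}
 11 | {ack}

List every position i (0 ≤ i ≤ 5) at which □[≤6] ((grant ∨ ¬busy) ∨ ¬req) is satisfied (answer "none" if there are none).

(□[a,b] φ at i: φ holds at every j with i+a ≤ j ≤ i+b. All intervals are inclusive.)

0, 1

Evaluate at each i in [0,5]:
  i=0: ✓ (all of [0,6])
  i=1: ✓ (all of [1,7])
  i=2: ✗ (fails at j=8)
  i=3: ✗ (fails at j=8)
  i=4: ✗ (fails at j=8)
  i=5: ✗ (fails at j=8)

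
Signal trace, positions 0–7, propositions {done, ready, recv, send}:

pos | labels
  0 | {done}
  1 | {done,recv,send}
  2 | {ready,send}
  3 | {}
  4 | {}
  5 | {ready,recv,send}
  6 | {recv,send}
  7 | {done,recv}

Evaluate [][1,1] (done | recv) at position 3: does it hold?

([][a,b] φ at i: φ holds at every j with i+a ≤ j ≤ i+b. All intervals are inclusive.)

Check (done | recv) at every j in [4,4]:
  j=4: false
Fails at j=4 → formula fails.

False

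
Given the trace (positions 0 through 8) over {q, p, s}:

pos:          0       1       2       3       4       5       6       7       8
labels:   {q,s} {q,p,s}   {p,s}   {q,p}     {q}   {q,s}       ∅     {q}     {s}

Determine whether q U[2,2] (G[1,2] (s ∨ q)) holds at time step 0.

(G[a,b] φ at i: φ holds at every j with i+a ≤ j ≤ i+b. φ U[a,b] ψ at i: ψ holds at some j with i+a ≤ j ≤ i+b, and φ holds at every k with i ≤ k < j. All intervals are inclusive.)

True

Need some j in [2,2] with G[1,2] (s ∨ q), and q at every k in [0,j-1].
  j=2: G[1,2] (s ∨ q) holds; q holds at every k in [0,1] → satisfied.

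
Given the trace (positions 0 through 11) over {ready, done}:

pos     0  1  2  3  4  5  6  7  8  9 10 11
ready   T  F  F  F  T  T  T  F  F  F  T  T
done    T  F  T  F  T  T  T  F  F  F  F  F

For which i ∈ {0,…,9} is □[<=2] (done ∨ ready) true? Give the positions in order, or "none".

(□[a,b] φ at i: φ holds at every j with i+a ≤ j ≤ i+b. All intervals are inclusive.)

4

Evaluate at each i in [0,9]:
  i=0: ✗ (fails at j=1)
  i=1: ✗ (fails at j=1)
  i=2: ✗ (fails at j=3)
  i=3: ✗ (fails at j=3)
  i=4: ✓ (all of [4,6])
  i=5: ✗ (fails at j=7)
  i=6: ✗ (fails at j=7)
  i=7: ✗ (fails at j=7)
  i=8: ✗ (fails at j=8)
  i=9: ✗ (fails at j=9)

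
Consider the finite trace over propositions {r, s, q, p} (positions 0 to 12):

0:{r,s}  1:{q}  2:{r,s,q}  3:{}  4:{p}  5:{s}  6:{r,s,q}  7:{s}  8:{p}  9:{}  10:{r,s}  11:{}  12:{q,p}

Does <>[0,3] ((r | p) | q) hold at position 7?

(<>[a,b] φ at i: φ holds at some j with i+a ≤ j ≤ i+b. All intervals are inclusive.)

Check ((r | p) | q) at each j in [7,10]:
  j=7: false
  j=8: true
  j=9: false
  j=10: true
Found at j=8 → formula holds.

Holds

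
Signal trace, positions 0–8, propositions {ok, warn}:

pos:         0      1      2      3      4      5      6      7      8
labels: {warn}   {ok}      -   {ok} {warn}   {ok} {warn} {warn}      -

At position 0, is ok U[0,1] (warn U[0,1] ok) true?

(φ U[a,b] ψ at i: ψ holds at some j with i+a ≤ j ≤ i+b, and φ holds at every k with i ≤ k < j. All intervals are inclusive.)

Need some j in [0,1] with (warn U[0,1] ok), and ok at every k in [0,j-1].
  j=0: (warn U[0,1] ok) holds; no prefix to check → satisfied.

True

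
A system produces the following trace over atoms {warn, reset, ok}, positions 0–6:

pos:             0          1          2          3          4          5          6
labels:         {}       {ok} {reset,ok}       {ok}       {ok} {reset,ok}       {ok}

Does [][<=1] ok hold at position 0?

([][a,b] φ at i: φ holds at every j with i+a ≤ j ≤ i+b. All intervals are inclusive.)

Check ok at every j in [0,1]:
  j=0: false
  j=1: true
Fails at j=0 → formula fails.

False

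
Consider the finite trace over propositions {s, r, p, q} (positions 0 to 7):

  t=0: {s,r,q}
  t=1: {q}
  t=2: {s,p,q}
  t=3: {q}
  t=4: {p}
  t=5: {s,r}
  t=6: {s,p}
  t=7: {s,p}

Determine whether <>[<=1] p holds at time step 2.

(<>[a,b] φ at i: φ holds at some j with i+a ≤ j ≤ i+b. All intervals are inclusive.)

Check p at each j in [2,3]:
  j=2: true
  j=3: false
Found at j=2 → formula holds.

Yes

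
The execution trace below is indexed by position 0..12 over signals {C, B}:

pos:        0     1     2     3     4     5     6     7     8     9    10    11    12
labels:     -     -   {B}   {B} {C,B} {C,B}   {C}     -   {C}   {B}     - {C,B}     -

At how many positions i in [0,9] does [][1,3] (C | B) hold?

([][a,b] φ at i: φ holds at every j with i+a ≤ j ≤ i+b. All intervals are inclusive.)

Evaluate at each i in [0,9]:
  i=0: ✗ (fails at j=1)
  i=1: ✓ (all of [2,4])
  i=2: ✓ (all of [3,5])
  i=3: ✓ (all of [4,6])
  i=4: ✗ (fails at j=7)
  i=5: ✗ (fails at j=7)
  i=6: ✗ (fails at j=7)
  i=7: ✗ (fails at j=10)
  i=8: ✗ (fails at j=10)
  i=9: ✗ (fails at j=10)
Positions where it holds: {1, 2, 3} → 3.

3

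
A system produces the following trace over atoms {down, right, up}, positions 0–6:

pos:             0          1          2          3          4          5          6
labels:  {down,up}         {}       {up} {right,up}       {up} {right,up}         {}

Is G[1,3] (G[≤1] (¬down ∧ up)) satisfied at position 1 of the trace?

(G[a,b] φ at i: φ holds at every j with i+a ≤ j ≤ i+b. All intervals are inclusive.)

Holds

Check G[≤1] (¬down ∧ up) at every j in [2,4]:
  j=2: holds on [2,3]
  j=3: holds on [3,4]
  j=4: holds on [4,5]
All positions satisfy it → formula holds.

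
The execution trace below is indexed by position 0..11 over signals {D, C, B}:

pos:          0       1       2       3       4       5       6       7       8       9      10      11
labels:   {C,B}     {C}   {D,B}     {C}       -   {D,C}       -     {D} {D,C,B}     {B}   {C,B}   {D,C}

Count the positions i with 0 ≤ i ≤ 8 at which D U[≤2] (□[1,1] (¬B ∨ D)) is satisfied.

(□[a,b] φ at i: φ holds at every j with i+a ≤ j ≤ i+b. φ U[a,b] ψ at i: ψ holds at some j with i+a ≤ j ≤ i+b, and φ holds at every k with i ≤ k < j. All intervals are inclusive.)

Evaluate at each i in [0,8]:
  i=0: ✓ (rhs at j=0)
  i=1: ✓ (rhs at j=1)
  i=2: ✓ (rhs at j=2)
  i=3: ✓ (rhs at j=3)
  i=4: ✓ (rhs at j=4)
  i=5: ✓ (rhs at j=5)
  i=6: ✓ (rhs at j=6)
  i=7: ✓ (rhs at j=7)
  i=8: ✗ (lhs fails at k=9 before rhs at j=10)
Positions where it holds: {0, 1, 2, 3, 4, 5, 6, 7} → 8.

8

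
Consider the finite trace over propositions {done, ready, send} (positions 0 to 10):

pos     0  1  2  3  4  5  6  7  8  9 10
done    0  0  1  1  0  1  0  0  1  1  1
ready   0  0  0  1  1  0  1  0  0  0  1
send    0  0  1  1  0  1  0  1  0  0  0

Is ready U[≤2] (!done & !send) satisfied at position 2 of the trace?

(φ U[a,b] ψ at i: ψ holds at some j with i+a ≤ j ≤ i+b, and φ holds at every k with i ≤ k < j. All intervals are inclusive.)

No

Need some j in [2,4] with (!done & !send), and ready at every k in [2,j-1].
  j=2: (!done & !send) false.
  j=3: (!done & !send) false.
  j=4: (!done & !send) holds, but ready fails at k=2 → not this j.
No j in the window works → until fails.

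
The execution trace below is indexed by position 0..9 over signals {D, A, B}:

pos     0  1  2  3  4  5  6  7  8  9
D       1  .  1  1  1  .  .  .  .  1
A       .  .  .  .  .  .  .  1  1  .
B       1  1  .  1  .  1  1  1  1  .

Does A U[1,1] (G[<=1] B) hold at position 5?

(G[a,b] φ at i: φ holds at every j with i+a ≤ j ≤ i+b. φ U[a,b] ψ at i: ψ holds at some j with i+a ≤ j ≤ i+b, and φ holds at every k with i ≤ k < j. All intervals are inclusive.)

Need some j in [6,6] with G[<=1] B, and A at every k in [5,j-1].
  j=6: G[<=1] B holds, but A fails at k=5 → not this j.
No j in the window works → until fails.

No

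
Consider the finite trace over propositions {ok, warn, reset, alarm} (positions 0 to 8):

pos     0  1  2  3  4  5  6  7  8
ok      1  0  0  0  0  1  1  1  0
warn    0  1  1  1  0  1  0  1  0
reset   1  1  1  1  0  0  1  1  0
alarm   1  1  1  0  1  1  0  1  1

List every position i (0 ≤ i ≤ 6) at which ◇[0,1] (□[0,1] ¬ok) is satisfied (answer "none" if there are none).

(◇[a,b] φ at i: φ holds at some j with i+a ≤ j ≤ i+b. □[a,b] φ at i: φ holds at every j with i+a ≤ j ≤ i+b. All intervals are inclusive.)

0, 1, 2, 3

Evaluate at each i in [0,6]:
  i=0: ✓ (witness j=1)
  i=1: ✓ (witness j=1)
  i=2: ✓ (witness j=2)
  i=3: ✓ (witness j=3)
  i=4: ✗ (none in [4,5])
  i=5: ✗ (none in [5,6])
  i=6: ✗ (none in [6,7])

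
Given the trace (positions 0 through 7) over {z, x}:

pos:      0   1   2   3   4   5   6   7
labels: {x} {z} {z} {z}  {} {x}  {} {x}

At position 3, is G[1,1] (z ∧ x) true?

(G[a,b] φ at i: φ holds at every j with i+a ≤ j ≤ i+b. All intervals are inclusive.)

Does not hold

Check (z ∧ x) at every j in [4,4]:
  j=4: false
Fails at j=4 → formula fails.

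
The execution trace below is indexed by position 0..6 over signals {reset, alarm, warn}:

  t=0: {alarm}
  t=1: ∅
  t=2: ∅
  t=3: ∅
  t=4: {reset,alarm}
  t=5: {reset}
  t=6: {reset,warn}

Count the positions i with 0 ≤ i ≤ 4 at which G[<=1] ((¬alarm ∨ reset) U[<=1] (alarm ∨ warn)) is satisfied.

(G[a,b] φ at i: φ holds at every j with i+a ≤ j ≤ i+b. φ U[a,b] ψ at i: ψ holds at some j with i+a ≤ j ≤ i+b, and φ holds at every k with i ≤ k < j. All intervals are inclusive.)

Evaluate at each i in [0,4]:
  i=0: ✗ (fails at j=1)
  i=1: ✗ (fails at j=1)
  i=2: ✗ (fails at j=2)
  i=3: ✓ (all of [3,4])
  i=4: ✓ (all of [4,5])
Positions where it holds: {3, 4} → 2.

2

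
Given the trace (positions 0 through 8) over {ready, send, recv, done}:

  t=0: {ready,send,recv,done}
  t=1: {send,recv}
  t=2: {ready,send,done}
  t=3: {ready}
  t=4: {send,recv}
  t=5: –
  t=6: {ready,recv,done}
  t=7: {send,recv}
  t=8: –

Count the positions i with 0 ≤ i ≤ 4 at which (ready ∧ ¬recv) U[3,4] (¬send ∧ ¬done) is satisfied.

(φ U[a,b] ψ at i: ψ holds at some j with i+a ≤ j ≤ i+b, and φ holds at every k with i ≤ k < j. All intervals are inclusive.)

Evaluate at each i in [0,4]:
  i=0: ✗ (lhs fails at k=0 before rhs at j=3)
  i=1: ✗ (lhs fails at k=1 before rhs at j=5)
  i=2: ✗ (lhs fails at k=4 before rhs at j=5)
  i=3: ✗ (no rhs in [6,7])
  i=4: ✗ (lhs fails at k=4 before rhs at j=8)
Positions where it holds: {} → 0.

0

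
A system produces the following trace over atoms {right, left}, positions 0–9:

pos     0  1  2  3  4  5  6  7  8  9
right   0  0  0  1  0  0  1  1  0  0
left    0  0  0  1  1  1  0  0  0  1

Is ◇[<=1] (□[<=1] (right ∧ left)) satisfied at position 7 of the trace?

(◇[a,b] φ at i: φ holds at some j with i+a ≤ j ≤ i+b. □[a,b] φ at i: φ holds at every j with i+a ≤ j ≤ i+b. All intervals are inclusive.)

False

Check □[<=1] (right ∧ left) at each j in [7,8]:
  j=7: fails at 7
  j=8: fails at 8
No position in the window satisfies it → formula fails.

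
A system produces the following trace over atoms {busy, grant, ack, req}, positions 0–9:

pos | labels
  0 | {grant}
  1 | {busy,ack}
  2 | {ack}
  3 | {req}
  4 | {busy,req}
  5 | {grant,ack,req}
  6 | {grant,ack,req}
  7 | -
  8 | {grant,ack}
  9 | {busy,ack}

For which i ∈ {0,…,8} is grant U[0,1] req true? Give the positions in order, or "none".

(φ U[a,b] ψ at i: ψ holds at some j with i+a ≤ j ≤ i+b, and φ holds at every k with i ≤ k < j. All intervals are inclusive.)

Evaluate at each i in [0,8]:
  i=0: ✗ (no rhs in [0,1])
  i=1: ✗ (no rhs in [1,2])
  i=2: ✗ (lhs fails at k=2 before rhs at j=3)
  i=3: ✓ (rhs at j=3)
  i=4: ✓ (rhs at j=4)
  i=5: ✓ (rhs at j=5)
  i=6: ✓ (rhs at j=6)
  i=7: ✗ (no rhs in [7,8])
  i=8: ✗ (no rhs in [8,9])

3, 4, 5, 6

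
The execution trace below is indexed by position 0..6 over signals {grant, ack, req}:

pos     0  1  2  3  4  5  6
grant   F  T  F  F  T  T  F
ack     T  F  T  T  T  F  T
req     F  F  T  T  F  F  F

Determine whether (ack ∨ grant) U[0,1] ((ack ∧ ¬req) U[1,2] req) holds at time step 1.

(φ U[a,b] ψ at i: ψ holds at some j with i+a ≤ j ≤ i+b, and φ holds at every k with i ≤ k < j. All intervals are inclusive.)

False

Need some j in [1,2] with ((ack ∧ ¬req) U[1,2] req), and (ack ∨ grant) at every k in [1,j-1].
  j=1: ((ack ∧ ¬req) U[1,2] req) — fails.
  j=2: ((ack ∧ ¬req) U[1,2] req) — fails.
No j in the window works → until fails.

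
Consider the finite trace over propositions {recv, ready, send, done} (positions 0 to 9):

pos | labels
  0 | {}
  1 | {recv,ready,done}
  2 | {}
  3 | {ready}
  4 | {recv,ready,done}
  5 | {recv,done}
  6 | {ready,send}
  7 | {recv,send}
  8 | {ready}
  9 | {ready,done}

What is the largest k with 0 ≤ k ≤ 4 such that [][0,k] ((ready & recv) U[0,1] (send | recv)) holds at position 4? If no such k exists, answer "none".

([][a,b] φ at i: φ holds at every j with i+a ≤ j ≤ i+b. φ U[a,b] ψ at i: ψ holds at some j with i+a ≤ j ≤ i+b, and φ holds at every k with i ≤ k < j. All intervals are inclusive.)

3

((ready & recv) U[0,1] (send | recv)) must hold from j=4 onward; find where it first fails.
  j=4: holds
  j=5: holds
  j=6: holds
  j=7: holds
  j=8: fails
Holds on [4,7], so largest k = 3.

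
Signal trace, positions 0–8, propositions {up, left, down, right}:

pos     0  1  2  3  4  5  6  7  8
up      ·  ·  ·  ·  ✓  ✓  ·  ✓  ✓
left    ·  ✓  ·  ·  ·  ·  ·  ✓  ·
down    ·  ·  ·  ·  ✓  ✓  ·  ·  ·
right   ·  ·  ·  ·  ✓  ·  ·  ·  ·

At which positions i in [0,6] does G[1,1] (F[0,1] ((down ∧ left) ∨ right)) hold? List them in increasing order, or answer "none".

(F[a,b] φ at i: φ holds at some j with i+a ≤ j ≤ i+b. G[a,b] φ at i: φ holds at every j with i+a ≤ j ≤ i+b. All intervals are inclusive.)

2, 3

Evaluate at each i in [0,6]:
  i=0: ✗ (fails at j=1)
  i=1: ✗ (fails at j=2)
  i=2: ✓ (all of [3,3])
  i=3: ✓ (all of [4,4])
  i=4: ✗ (fails at j=5)
  i=5: ✗ (fails at j=6)
  i=6: ✗ (fails at j=7)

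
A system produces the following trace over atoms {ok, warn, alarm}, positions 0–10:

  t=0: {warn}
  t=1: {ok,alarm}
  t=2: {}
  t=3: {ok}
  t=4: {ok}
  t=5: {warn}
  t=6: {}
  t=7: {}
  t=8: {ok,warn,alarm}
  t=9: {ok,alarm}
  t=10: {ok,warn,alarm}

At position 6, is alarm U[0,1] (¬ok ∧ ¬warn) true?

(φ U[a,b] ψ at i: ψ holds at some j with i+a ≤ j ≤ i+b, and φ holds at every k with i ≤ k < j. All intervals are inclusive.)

Need some j in [6,7] with (¬ok ∧ ¬warn), and alarm at every k in [6,j-1].
  j=6: (¬ok ∧ ¬warn) holds; no prefix to check → satisfied.

Yes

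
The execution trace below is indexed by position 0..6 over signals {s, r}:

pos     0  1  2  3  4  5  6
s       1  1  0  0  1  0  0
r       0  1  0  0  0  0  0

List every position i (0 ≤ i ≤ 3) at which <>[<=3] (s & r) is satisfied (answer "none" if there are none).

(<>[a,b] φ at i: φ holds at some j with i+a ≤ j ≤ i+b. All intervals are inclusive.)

Evaluate at each i in [0,3]:
  i=0: ✓ (witness j=1)
  i=1: ✓ (witness j=1)
  i=2: ✗ (none in [2,5])
  i=3: ✗ (none in [3,6])

0, 1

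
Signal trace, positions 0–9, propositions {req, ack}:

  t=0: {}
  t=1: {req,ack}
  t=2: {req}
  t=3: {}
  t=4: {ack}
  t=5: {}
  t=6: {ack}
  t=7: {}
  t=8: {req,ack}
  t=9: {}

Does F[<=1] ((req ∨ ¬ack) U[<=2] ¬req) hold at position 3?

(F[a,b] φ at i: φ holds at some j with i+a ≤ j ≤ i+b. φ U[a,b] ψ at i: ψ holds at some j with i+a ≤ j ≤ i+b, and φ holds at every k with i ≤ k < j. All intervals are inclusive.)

Check ((req ∨ ¬ack) U[<=2] ¬req) at each j in [3,4]:
  j=3: holds
  j=4: holds
Found at j=3 → formula holds.

True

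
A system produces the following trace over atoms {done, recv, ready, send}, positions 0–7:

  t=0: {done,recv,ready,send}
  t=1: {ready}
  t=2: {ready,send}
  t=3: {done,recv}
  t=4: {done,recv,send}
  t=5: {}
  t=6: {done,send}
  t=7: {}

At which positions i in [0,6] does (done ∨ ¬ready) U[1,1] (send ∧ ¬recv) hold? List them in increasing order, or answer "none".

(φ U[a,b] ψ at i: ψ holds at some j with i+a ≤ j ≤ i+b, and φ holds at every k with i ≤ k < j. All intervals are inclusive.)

Evaluate at each i in [0,6]:
  i=0: ✗ (no rhs in [1,1])
  i=1: ✗ (lhs fails at k=1 before rhs at j=2)
  i=2: ✗ (no rhs in [3,3])
  i=3: ✗ (no rhs in [4,4])
  i=4: ✗ (no rhs in [5,5])
  i=5: ✓ (rhs at j=6; lhs holds on [5,5])
  i=6: ✗ (no rhs in [7,7])

5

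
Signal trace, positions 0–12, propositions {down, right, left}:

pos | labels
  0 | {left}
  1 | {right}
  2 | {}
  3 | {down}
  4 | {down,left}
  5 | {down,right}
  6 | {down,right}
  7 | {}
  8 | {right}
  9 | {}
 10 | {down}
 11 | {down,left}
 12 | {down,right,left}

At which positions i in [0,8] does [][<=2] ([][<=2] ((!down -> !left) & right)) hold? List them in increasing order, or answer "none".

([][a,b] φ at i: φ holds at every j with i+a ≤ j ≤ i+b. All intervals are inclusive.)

Evaluate at each i in [0,8]:
  i=0: ✗ (fails at j=0)
  i=1: ✗ (fails at j=1)
  i=2: ✗ (fails at j=2)
  i=3: ✗ (fails at j=3)
  i=4: ✗ (fails at j=4)
  i=5: ✗ (fails at j=5)
  i=6: ✗ (fails at j=6)
  i=7: ✗ (fails at j=7)
  i=8: ✗ (fails at j=8)

none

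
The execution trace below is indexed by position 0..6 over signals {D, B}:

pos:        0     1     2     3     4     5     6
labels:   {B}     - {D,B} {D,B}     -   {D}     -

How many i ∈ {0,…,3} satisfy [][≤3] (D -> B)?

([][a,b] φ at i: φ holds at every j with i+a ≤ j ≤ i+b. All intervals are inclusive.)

2

Evaluate at each i in [0,3]:
  i=0: ✓ (all of [0,3])
  i=1: ✓ (all of [1,4])
  i=2: ✗ (fails at j=5)
  i=3: ✗ (fails at j=5)
Positions where it holds: {0, 1} → 2.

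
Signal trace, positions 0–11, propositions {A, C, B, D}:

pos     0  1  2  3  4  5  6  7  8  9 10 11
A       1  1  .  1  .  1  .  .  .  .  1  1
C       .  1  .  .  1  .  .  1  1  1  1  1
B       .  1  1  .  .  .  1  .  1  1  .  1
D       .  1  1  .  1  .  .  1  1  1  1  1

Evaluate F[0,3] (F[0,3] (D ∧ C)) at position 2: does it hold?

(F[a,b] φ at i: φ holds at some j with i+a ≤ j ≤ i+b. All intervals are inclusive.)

Yes

Check F[0,3] (D ∧ C) at each j in [2,5]:
  j=2: holds (witness at 4)
  j=3: holds (witness at 4)
  j=4: holds (witness at 4)
  j=5: holds (witness at 7)
Found at j=2 → formula holds.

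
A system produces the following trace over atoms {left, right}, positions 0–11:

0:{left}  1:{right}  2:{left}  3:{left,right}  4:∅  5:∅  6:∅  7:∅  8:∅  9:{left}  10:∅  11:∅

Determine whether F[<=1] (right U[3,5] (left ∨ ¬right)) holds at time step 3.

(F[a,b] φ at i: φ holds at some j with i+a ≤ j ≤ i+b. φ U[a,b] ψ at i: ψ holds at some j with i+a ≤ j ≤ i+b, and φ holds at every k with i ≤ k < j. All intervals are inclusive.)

Check (right U[3,5] (left ∨ ¬right)) at each j in [3,4]:
  j=3: fails
  j=4: fails
No position in the window satisfies it → formula fails.

No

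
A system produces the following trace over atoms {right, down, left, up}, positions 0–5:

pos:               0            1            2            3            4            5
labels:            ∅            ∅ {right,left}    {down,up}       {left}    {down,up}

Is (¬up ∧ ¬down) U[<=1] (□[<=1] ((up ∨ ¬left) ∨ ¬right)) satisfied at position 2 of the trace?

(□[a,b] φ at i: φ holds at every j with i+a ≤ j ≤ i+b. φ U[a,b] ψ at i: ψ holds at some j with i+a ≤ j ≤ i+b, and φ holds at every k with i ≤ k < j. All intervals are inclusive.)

Holds

Need some j in [2,3] with □[<=1] ((up ∨ ¬left) ∨ ¬right), and (¬up ∧ ¬down) at every k in [2,j-1].
  j=2: □[<=1] ((up ∨ ¬left) ∨ ¬right) — fails at 2.
  j=3: □[<=1] ((up ∨ ¬left) ∨ ¬right) holds; (¬up ∧ ¬down) holds at every k in [2,2] → satisfied.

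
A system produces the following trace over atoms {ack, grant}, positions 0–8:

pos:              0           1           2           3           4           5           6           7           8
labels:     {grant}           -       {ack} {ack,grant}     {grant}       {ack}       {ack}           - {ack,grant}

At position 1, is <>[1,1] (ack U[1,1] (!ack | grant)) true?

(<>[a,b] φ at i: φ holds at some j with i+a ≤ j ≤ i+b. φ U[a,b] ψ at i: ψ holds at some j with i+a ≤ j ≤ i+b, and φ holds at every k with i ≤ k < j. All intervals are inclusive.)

Check (ack U[1,1] (!ack | grant)) at each j in [2,2]:
  j=2: holds
Found at j=2 → formula holds.

Holds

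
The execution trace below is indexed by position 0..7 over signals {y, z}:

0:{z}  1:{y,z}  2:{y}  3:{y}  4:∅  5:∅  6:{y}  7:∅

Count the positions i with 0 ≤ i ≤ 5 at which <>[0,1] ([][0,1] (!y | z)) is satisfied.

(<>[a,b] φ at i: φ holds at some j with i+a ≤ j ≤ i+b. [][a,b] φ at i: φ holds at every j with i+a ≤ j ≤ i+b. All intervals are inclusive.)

3

Evaluate at each i in [0,5]:
  i=0: ✓ (witness j=0)
  i=1: ✗ (none in [1,2])
  i=2: ✗ (none in [2,3])
  i=3: ✓ (witness j=4)
  i=4: ✓ (witness j=4)
  i=5: ✗ (none in [5,6])
Positions where it holds: {0, 3, 4} → 3.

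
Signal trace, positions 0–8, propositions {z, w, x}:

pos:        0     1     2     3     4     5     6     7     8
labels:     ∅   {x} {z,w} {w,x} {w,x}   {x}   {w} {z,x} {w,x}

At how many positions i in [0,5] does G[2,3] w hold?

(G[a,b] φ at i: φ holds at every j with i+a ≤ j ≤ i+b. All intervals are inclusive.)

Evaluate at each i in [0,5]:
  i=0: ✓ (all of [2,3])
  i=1: ✓ (all of [3,4])
  i=2: ✗ (fails at j=5)
  i=3: ✗ (fails at j=5)
  i=4: ✗ (fails at j=7)
  i=5: ✗ (fails at j=7)
Positions where it holds: {0, 1} → 2.

2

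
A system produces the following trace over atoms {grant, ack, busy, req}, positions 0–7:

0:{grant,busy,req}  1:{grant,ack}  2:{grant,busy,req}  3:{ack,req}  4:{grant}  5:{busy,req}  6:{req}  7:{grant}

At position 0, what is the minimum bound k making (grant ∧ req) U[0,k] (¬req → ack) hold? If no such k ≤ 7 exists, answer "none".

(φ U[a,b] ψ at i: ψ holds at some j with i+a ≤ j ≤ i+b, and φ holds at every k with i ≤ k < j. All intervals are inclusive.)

Need earliest j ≥ 0 with (¬req → ack), and (grant ∧ req) at every k in [0,j-1].
  j=0: rhs holds (empty prefix). k = 0.

0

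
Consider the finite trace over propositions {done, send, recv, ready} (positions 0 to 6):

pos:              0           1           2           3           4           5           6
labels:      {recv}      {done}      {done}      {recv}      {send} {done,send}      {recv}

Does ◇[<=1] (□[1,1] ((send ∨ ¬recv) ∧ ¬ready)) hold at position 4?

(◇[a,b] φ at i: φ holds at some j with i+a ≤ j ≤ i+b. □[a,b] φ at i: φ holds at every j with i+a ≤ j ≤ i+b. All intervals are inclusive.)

Check □[1,1] ((send ∨ ¬recv) ∧ ¬ready) at each j in [4,5]:
  j=4: holds on [5,5]
  j=5: fails at 6
Found at j=4 → formula holds.

Yes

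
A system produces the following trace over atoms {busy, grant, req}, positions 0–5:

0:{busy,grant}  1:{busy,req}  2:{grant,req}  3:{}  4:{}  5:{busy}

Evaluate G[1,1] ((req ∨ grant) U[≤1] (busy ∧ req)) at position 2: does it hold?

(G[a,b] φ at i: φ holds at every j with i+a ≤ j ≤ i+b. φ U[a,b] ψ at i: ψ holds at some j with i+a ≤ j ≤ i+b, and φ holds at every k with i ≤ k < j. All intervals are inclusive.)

False

Check ((req ∨ grant) U[≤1] (busy ∧ req)) at every j in [3,3]:
  j=3: fails
Fails at j=3 → formula fails.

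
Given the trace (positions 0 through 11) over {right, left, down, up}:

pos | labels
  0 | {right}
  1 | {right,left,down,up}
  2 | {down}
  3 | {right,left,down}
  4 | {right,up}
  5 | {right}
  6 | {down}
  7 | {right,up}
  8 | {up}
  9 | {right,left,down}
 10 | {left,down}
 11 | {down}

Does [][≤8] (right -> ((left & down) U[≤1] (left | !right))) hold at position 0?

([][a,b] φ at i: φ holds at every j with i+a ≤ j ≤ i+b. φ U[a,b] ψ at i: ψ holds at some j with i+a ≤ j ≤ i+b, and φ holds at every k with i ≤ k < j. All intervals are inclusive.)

False

Check (right -> ((left & down) U[≤1] (left | !right))) at every j in [0,8]:
  j=0: antecedent true; consequent fails → ✗
  j=1: antecedent true; consequent holds → ✓
  j=2: antecedent false → ✓
  j=3: antecedent true; consequent holds → ✓
  j=4: antecedent true; consequent fails → ✗
  j=5: antecedent true; consequent fails → ✗
  j=6: antecedent false → ✓
  j=7: antecedent true; consequent fails → ✗
  j=8: antecedent false → ✓
Fails at j=0 → formula fails.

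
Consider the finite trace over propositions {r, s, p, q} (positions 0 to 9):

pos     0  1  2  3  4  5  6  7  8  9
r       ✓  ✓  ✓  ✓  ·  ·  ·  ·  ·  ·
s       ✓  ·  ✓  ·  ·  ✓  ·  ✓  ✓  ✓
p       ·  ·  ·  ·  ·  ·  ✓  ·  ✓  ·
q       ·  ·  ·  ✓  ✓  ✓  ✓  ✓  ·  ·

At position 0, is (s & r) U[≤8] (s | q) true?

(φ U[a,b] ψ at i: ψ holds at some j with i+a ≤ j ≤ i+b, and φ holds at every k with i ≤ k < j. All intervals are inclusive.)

True

Need some j in [0,8] with (s | q), and (s & r) at every k in [0,j-1].
  j=0: (s | q) holds; no prefix to check → satisfied.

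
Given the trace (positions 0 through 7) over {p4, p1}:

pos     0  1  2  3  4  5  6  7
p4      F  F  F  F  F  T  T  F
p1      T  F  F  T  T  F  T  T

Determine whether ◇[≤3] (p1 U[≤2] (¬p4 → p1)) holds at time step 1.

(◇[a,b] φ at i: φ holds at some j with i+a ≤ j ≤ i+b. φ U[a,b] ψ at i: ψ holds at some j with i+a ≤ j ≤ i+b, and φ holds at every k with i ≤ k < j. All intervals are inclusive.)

Check (p1 U[≤2] (¬p4 → p1)) at each j in [1,4]:
  j=1: fails
  j=2: fails
  j=3: holds
  j=4: holds
Found at j=3 → formula holds.

Holds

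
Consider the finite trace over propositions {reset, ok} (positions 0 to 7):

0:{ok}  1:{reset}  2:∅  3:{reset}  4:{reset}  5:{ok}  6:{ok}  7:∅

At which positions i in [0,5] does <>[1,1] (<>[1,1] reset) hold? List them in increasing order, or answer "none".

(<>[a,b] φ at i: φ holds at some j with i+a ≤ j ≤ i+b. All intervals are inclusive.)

Evaluate at each i in [0,5]:
  i=0: ✗ (none in [1,1])
  i=1: ✓ (witness j=2)
  i=2: ✓ (witness j=3)
  i=3: ✗ (none in [4,4])
  i=4: ✗ (none in [5,5])
  i=5: ✗ (none in [6,6])

1, 2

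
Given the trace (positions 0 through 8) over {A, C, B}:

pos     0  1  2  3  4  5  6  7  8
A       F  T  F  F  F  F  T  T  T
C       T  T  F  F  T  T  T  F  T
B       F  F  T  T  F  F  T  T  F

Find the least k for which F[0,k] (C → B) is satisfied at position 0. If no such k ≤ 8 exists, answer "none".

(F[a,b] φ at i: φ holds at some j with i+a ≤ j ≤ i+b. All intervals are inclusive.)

Scan j = 0,1,… for (C → B):
  j=0: fails
  j=1: fails
  j=2: holds
First hit at j=2, so smallest k = 2-0 = 2.

2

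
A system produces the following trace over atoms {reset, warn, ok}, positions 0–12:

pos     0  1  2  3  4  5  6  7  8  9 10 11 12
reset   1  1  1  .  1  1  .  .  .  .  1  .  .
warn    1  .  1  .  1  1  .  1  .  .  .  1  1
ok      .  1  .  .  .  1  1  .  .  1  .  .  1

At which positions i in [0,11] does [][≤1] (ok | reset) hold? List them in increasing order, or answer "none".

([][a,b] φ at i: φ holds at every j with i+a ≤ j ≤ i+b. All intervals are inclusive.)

0, 1, 4, 5, 9

Evaluate at each i in [0,11]:
  i=0: ✓ (all of [0,1])
  i=1: ✓ (all of [1,2])
  i=2: ✗ (fails at j=3)
  i=3: ✗ (fails at j=3)
  i=4: ✓ (all of [4,5])
  i=5: ✓ (all of [5,6])
  i=6: ✗ (fails at j=7)
  i=7: ✗ (fails at j=7)
  i=8: ✗ (fails at j=8)
  i=9: ✓ (all of [9,10])
  i=10: ✗ (fails at j=11)
  i=11: ✗ (fails at j=11)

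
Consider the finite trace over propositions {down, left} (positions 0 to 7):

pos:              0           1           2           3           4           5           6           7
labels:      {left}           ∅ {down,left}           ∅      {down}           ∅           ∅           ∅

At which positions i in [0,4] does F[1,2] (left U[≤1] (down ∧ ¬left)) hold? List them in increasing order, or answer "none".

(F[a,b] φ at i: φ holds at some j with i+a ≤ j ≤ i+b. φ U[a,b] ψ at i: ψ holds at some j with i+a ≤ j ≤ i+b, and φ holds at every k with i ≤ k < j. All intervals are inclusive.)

Evaluate at each i in [0,4]:
  i=0: ✗ (none in [1,2])
  i=1: ✗ (none in [2,3])
  i=2: ✓ (witness j=4)
  i=3: ✓ (witness j=4)
  i=4: ✗ (none in [5,6])

2, 3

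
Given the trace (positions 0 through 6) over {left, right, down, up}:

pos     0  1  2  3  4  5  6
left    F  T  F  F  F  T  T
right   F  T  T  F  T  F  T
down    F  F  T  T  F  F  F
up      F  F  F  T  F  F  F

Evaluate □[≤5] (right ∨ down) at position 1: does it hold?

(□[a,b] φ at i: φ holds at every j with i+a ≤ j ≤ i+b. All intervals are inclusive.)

Check (right ∨ down) at every j in [1,6]:
  j=1: true
  j=2: true
  j=3: true
  j=4: true
  j=5: false
  j=6: true
Fails at j=5 → formula fails.

False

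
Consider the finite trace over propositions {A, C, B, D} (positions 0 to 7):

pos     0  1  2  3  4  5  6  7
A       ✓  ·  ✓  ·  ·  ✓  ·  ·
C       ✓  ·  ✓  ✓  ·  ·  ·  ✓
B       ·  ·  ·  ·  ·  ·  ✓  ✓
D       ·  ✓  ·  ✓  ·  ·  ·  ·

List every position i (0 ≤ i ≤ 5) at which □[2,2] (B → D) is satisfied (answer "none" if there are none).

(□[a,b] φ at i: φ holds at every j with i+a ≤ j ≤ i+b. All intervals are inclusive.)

0, 1, 2, 3

Evaluate at each i in [0,5]:
  i=0: ✓ (all of [2,2])
  i=1: ✓ (all of [3,3])
  i=2: ✓ (all of [4,4])
  i=3: ✓ (all of [5,5])
  i=4: ✗ (fails at j=6)
  i=5: ✗ (fails at j=7)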